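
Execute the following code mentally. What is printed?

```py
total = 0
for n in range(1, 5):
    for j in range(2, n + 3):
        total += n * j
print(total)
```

n=1,j=2: total = 0+2 = 2
n=1,j=3: total = 2+3 = 5
n=2,j=2: total = 5+4 = 9
n=2,j=3: total = 9+6 = 15
n=2,j=4: total = 15+8 = 23
n=3,j=2: total = 23+6 = 29
n=3,j=3: total = 29+9 = 38
n=3,j=4: total = 38+12 = 50
n=3,j=5: total = 50+15 = 65
n=4,j=2: total = 65+8 = 73
n=4,j=3: total = 73+12 = 85
n=4,j=4: total = 85+16 = 101
n=4,j=5: total = 101+20 = 121
n=4,j=6: total = 121+24 = 145

145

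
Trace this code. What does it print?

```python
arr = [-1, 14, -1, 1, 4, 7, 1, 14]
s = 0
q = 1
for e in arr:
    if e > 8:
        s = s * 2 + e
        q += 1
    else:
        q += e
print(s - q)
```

28

e=-1: not >8; q=0
e=14: >8, s = 0*2+14 = 14; q=1
e=-1: not >8; q=0
e=1: not >8; q=1
e=4: not >8; q=5
e=7: not >8; q=12
e=1: not >8; q=13
e=14: >8, s = 14*2+14 = 42; q=14
s-q = 42-14 = 28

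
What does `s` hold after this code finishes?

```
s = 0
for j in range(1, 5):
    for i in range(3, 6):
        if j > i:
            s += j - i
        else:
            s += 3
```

j=1,i=3: not 1>3, s = 0+3 = 3
j=1,i=4: not 1>4, s = 3+3 = 6
j=1,i=5: not 1>5, s = 6+3 = 9
j=2,i=3: not 2>3, s = 9+3 = 12
j=2,i=4: not 2>4, s = 12+3 = 15
j=2,i=5: not 2>5, s = 15+3 = 18
j=3,i=3: not 3>3, s = 18+3 = 21
j=3,i=4: not 3>4, s = 21+3 = 24
j=3,i=5: not 3>5, s = 24+3 = 27
j=4,i=3: 4>3, s = 27+1 = 28
j=4,i=4: not 4>4, s = 28+3 = 31
j=4,i=5: not 4>5, s = 31+3 = 34

34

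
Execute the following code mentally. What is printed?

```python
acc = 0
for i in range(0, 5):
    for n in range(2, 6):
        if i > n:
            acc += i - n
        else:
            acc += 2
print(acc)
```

38

i=0,n=2: not 0>2, acc = 0+2 = 2
i=0,n=3: not 0>3, acc = 2+2 = 4
i=0,n=4: not 0>4, acc = 4+2 = 6
i=0,n=5: not 0>5, acc = 6+2 = 8
i=1,n=2: not 1>2, acc = 8+2 = 10
i=1,n=3: not 1>3, acc = 10+2 = 12
i=1,n=4: not 1>4, acc = 12+2 = 14
i=1,n=5: not 1>5, acc = 14+2 = 16
i=2,n=2: not 2>2, acc = 16+2 = 18
i=2,n=3: not 2>3, acc = 18+2 = 20
i=2,n=4: not 2>4, acc = 20+2 = 22
i=2,n=5: not 2>5, acc = 22+2 = 24
i=3,n=2: 3>2, acc = 24+1 = 25
i=3,n=3: not 3>3, acc = 25+2 = 27
i=3,n=4: not 3>4, acc = 27+2 = 29
i=3,n=5: not 3>5, acc = 29+2 = 31
i=4,n=2: 4>2, acc = 31+2 = 33
i=4,n=3: 4>3, acc = 33+1 = 34
i=4,n=4: not 4>4, acc = 34+2 = 36
i=4,n=5: not 4>5, acc = 36+2 = 38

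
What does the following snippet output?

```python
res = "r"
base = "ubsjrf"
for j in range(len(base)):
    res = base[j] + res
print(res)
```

j=0: prepend 'u' → 'ur'
j=1: prepend 'b' → 'bur'
j=2: prepend 's' → 'sbur'
j=3: prepend 'j' → 'jsbur'
j=4: prepend 'r' → 'rjsbur'
j=5: prepend 'f' → 'frjsbur'

frjsbur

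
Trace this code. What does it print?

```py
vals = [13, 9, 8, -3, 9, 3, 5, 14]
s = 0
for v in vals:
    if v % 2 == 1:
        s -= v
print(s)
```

-36

v=13: odd, s = 0-13 = -13
v=9: odd, s = (-13)-9 = -22
v=8: not odd
v=-3: odd, s = (-22)-(-3) = -19
v=9: odd, s = (-19)-9 = -28
v=3: odd, s = (-28)-3 = -31
v=5: odd, s = (-31)-5 = -36
v=14: not odd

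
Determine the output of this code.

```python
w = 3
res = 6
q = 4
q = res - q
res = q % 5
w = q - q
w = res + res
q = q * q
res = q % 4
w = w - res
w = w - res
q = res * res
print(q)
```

0

q = 6-4 = 2
res = 2%5 = 2
w = 2-2 = 0
w = 2+2 = 4
q = 2*2 = 4
res = 4%4 = 0
w = 4-0 = 4
w = 4-0 = 4
q = 0*0 = 0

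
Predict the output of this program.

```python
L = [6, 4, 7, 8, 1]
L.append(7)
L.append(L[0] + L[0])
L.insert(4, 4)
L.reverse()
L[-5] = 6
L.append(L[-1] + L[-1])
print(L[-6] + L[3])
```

append 7 → [6, 4, 7, 8, 1, 7]
append L[0]+L[0] = 6+6 = 12 → [6, 4, 7, 8, 1, 7, 12]
insert 4 at 4 → [6, 4, 7, 8, 4, 1, 7, 12]
reverse → [12, 7, 1, 4, 8, 7, 4, 6]
L[-5] = 6 → [12, 7, 1, 6, 8, 7, 4, 6]
append L[-1]+L[-1] = 6+6 = 12 → [12, 7, 1, 6, 8, 7, 4, 6, 12]
L[-6]+L[3] = 6+6 = 12

12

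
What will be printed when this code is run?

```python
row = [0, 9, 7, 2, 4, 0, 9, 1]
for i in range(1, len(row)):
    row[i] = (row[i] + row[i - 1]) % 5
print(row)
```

[0, 4, 1, 3, 2, 2, 1, 2]

i=1: row[1] = (9+0)%5 = 4 → [0, 4, 7, 2, 4, 0, 9, 1]
i=2: row[2] = (7+4)%5 = 1 → [0, 4, 1, 2, 4, 0, 9, 1]
i=3: row[3] = (2+1)%5 = 3 → [0, 4, 1, 3, 4, 0, 9, 1]
i=4: row[4] = (4+3)%5 = 2 → [0, 4, 1, 3, 2, 0, 9, 1]
i=5: row[5] = (0+2)%5 = 2 → [0, 4, 1, 3, 2, 2, 9, 1]
i=6: row[6] = (9+2)%5 = 1 → [0, 4, 1, 3, 2, 2, 1, 1]
i=7: row[7] = (1+1)%5 = 2 → [0, 4, 1, 3, 2, 2, 1, 2]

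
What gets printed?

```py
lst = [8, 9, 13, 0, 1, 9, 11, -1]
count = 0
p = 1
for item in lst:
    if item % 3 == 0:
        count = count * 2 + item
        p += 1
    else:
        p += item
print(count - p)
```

item=8: not %3==0; p=9
item=9: %3==0, count = 0*2+9 = 9; p=10
item=13: not %3==0; p=23
item=0: %3==0, count = 9*2+0 = 18; p=24
item=1: not %3==0; p=25
item=9: %3==0, count = 18*2+9 = 45; p=26
item=11: not %3==0; p=37
item=-1: not %3==0; p=36
count-p = 45-36 = 9

9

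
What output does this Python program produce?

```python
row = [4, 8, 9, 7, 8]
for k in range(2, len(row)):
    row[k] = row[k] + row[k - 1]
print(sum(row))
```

k=2: row[2] = 9+8 = 17 → [4, 8, 17, 7, 8]
k=3: row[3] = 7+17 = 24 → [4, 8, 17, 24, 8]
k=4: row[4] = 8+24 = 32 → [4, 8, 17, 24, 32]
sum = 85

85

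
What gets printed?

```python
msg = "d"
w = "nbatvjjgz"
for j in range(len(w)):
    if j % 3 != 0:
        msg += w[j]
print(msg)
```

j=0: skip
j=1: add 'b' → 'db'
j=2: add 'a' → 'dba'
j=3: skip
j=4: add 'v' → 'dbav'
j=5: add 'j' → 'dbavj'
j=6: skip
j=7: add 'g' → 'dbavjg'
j=8: add 'z' → 'dbavjgz'

dbavjgz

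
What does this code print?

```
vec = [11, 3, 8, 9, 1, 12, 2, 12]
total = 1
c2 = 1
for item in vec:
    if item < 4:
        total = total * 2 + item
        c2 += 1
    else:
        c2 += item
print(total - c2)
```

-32

item=11: not <4; c2=12
item=3: <4, total = 1*2+3 = 5; c2=13
item=8: not <4; c2=21
item=9: not <4; c2=30
item=1: <4, total = 5*2+1 = 11; c2=31
item=12: not <4; c2=43
item=2: <4, total = 11*2+2 = 24; c2=44
item=12: not <4; c2=56
total-c2 = 24-56 = -32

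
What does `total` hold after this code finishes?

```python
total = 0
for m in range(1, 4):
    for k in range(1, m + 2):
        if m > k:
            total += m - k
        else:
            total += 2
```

16

m=1,k=1: not 1>1, total = 0+2 = 2
m=1,k=2: not 1>2, total = 2+2 = 4
m=2,k=1: 2>1, total = 4+1 = 5
m=2,k=2: not 2>2, total = 5+2 = 7
m=2,k=3: not 2>3, total = 7+2 = 9
m=3,k=1: 3>1, total = 9+2 = 11
m=3,k=2: 3>2, total = 11+1 = 12
m=3,k=3: not 3>3, total = 12+2 = 14
m=3,k=4: not 3>4, total = 14+2 = 16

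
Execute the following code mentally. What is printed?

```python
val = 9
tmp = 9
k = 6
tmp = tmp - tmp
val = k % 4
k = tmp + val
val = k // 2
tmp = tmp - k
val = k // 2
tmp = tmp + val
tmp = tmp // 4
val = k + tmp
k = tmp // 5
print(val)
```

1

tmp = 9-9 = 0
val = 6%4 = 2
k = 0+2 = 2
val = 2//2 = 1
tmp = 0-2 = -2
val = 2//2 = 1
tmp = (-2)+1 = -1
tmp = (-1)//4 = -1
val = 2+(-1) = 1
k = (-1)//5 = -1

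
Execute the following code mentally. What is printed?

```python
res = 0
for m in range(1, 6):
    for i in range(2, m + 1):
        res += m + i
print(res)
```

m=2,i=2: res = 0+4 = 4
m=3,i=2: res = 4+5 = 9
m=3,i=3: res = 9+6 = 15
m=4,i=2: res = 15+6 = 21
m=4,i=3: res = 21+7 = 28
m=4,i=4: res = 28+8 = 36
m=5,i=2: res = 36+7 = 43
m=5,i=3: res = 43+8 = 51
m=5,i=4: res = 51+9 = 60
m=5,i=5: res = 60+10 = 70

70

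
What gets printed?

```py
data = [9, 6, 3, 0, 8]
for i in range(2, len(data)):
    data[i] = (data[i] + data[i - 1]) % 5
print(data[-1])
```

i=2: data[2] = (3+6)%5 = 4 → [9, 6, 4, 0, 8]
i=3: data[3] = (0+4)%5 = 4 → [9, 6, 4, 4, 8]
i=4: data[4] = (8+4)%5 = 2 → [9, 6, 4, 4, 2]

2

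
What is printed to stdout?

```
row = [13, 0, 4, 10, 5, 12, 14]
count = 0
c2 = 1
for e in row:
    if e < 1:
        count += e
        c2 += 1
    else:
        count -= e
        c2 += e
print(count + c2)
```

e=13: not <1, count = 0-13 = -13; c2=14
e=0: <1, count = (-13)+0 = -13; c2=15
e=4: not <1, count = (-13)-4 = -17; c2=19
e=10: not <1, count = (-17)-10 = -27; c2=29
e=5: not <1, count = (-27)-5 = -32; c2=34
e=12: not <1, count = (-32)-12 = -44; c2=46
e=14: not <1, count = (-44)-14 = -58; c2=60
count+c2 = (-58)+60 = 2

2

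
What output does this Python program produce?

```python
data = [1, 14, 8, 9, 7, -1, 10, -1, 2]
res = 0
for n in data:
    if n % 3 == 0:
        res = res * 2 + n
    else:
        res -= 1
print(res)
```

n=1: not %3==0, res = 0-1 = -1
n=14: not %3==0, res = (-1)-1 = -2
n=8: not %3==0, res = (-2)-1 = -3
n=9: %3==0, res = (-3)*2+9 = 3
n=7: not %3==0, res = 3-1 = 2
n=-1: not %3==0, res = 2-1 = 1
n=10: not %3==0, res = 1-1 = 0
n=-1: not %3==0, res = 0-1 = -1
n=2: not %3==0, res = (-1)-1 = -2

-2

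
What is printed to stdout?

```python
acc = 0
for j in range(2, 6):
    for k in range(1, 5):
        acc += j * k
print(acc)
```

j=2,k=1: acc = 0+2 = 2
j=2,k=2: acc = 2+4 = 6
j=2,k=3: acc = 6+6 = 12
j=2,k=4: acc = 12+8 = 20
j=3,k=1: acc = 20+3 = 23
j=3,k=2: acc = 23+6 = 29
j=3,k=3: acc = 29+9 = 38
j=3,k=4: acc = 38+12 = 50
j=4,k=1: acc = 50+4 = 54
j=4,k=2: acc = 54+8 = 62
j=4,k=3: acc = 62+12 = 74
j=4,k=4: acc = 74+16 = 90
j=5,k=1: acc = 90+5 = 95
j=5,k=2: acc = 95+10 = 105
j=5,k=3: acc = 105+15 = 120
j=5,k=4: acc = 120+20 = 140

140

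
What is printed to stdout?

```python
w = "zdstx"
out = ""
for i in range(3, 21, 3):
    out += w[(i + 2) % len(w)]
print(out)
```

ztdxsz

i=3: add w[0]='z' → 'z'
i=6: add w[3]='t' → 'zt'
i=9: add w[1]='d' → 'ztd'
i=12: add w[4]='x' → 'ztdx'
i=15: add w[2]='s' → 'ztdxs'
i=18: add w[0]='z' → 'ztdxsz'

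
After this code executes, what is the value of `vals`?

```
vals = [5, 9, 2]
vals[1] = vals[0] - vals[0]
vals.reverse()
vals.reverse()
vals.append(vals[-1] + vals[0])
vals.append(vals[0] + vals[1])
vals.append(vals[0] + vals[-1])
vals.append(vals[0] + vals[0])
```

[5, 0, 2, 7, 5, 10, 10]

vals[1] = vals[0]-vals[0] = 5-5 = 0 → [5, 0, 2]
reverse → [2, 0, 5]
reverse → [5, 0, 2]
append vals[-1]+vals[0] = 2+5 = 7 → [5, 0, 2, 7]
append vals[0]+vals[1] = 5+0 = 5 → [5, 0, 2, 7, 5]
append vals[0]+vals[-1] = 5+5 = 10 → [5, 0, 2, 7, 5, 10]
append vals[0]+vals[0] = 5+5 = 10 → [5, 0, 2, 7, 5, 10, 10]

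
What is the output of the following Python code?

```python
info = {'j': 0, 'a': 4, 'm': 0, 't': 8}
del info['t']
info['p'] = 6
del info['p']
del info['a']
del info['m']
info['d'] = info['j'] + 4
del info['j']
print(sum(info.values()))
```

4

del 't' → {'j': 0, 'a': 4, 'm': 0}
info['p'] = 6 → {'j': 0, 'a': 4, 'm': 0, 'p': 6}
del 'p' → {'j': 0, 'a': 4, 'm': 0}
del 'a' → {'j': 0, 'm': 0}
del 'm' → {'j': 0}
info['d'] = info['j']+4 = 4 → {'j': 0, 'd': 4}
del 'j' → {'d': 4}
sum of values = 4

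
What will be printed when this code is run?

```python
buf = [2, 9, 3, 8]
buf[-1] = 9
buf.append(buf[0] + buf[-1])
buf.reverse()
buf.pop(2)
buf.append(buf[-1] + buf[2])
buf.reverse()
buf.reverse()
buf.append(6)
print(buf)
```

buf[-1] = 9 → [2, 9, 3, 9]
append buf[0]+buf[-1] = 2+9 = 11 → [2, 9, 3, 9, 11]
reverse → [11, 9, 3, 9, 2]
pop(2) removes 3 → [11, 9, 9, 2]
append buf[-1]+buf[2] = 2+9 = 11 → [11, 9, 9, 2, 11]
reverse → [11, 2, 9, 9, 11]
reverse → [11, 9, 9, 2, 11]
append 6 → [11, 9, 9, 2, 11, 6]

[11, 9, 9, 2, 11, 6]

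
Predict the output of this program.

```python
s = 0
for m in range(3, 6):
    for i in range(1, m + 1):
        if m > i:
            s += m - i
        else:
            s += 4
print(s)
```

31

m=3,i=1: 3>1, s = 0+2 = 2
m=3,i=2: 3>2, s = 2+1 = 3
m=3,i=3: not 3>3, s = 3+4 = 7
m=4,i=1: 4>1, s = 7+3 = 10
m=4,i=2: 4>2, s = 10+2 = 12
m=4,i=3: 4>3, s = 12+1 = 13
m=4,i=4: not 4>4, s = 13+4 = 17
m=5,i=1: 5>1, s = 17+4 = 21
m=5,i=2: 5>2, s = 21+3 = 24
m=5,i=3: 5>3, s = 24+2 = 26
m=5,i=4: 5>4, s = 26+1 = 27
m=5,i=5: not 5>5, s = 27+4 = 31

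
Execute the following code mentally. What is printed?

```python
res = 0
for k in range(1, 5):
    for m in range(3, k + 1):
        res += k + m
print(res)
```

k=3,m=3: res = 0+6 = 6
k=4,m=3: res = 6+7 = 13
k=4,m=4: res = 13+8 = 21

21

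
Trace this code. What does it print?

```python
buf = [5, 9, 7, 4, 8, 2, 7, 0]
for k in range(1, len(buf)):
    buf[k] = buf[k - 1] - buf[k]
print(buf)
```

[5, -4, -11, -15, -23, -25, -32, -32]

k=1: buf[1] = 5-9 = -4 → [5, -4, 7, 4, 8, 2, 7, 0]
k=2: buf[2] = (-4)-7 = -11 → [5, -4, -11, 4, 8, 2, 7, 0]
k=3: buf[3] = (-11)-4 = -15 → [5, -4, -11, -15, 8, 2, 7, 0]
k=4: buf[4] = (-15)-8 = -23 → [5, -4, -11, -15, -23, 2, 7, 0]
k=5: buf[5] = (-23)-2 = -25 → [5, -4, -11, -15, -23, -25, 7, 0]
k=6: buf[6] = (-25)-7 = -32 → [5, -4, -11, -15, -23, -25, -32, 0]
k=7: buf[7] = (-32)-0 = -32 → [5, -4, -11, -15, -23, -25, -32, -32]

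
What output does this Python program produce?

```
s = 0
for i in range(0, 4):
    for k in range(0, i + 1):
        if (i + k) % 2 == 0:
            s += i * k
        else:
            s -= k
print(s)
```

i=0,k=0: even sum, s = 0+0 = 0
i=1,k=0: odd sum, s = 0-0 = 0
i=1,k=1: even sum, s = 0+1 = 1
i=2,k=0: even sum, s = 1+0 = 1
i=2,k=1: odd sum, s = 1-1 = 0
i=2,k=2: even sum, s = 0+4 = 4
i=3,k=0: odd sum, s = 4-0 = 4
i=3,k=1: even sum, s = 4+3 = 7
i=3,k=2: odd sum, s = 7-2 = 5
i=3,k=3: even sum, s = 5+9 = 14

14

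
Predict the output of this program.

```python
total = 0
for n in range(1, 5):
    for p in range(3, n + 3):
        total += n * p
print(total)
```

125

n=1,p=3: total = 0+3 = 3
n=2,p=3: total = 3+6 = 9
n=2,p=4: total = 9+8 = 17
n=3,p=3: total = 17+9 = 26
n=3,p=4: total = 26+12 = 38
n=3,p=5: total = 38+15 = 53
n=4,p=3: total = 53+12 = 65
n=4,p=4: total = 65+16 = 81
n=4,p=5: total = 81+20 = 101
n=4,p=6: total = 101+24 = 125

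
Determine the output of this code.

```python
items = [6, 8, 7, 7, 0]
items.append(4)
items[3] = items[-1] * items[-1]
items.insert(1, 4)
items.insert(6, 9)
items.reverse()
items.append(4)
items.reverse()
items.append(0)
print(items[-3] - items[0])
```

append 4 → [6, 8, 7, 7, 0, 4]
items[3] = items[-1]*items[-1] = 4*4 = 16 → [6, 8, 7, 16, 0, 4]
insert 4 at 1 → [6, 4, 8, 7, 16, 0, 4]
insert 9 at 6 → [6, 4, 8, 7, 16, 0, 9, 4]
reverse → [4, 9, 0, 16, 7, 8, 4, 6]
append 4 → [4, 9, 0, 16, 7, 8, 4, 6, 4]
reverse → [4, 6, 4, 8, 7, 16, 0, 9, 4]
append 0 → [4, 6, 4, 8, 7, 16, 0, 9, 4, 0]
items[-3]-items[0] = 9-4 = 5

5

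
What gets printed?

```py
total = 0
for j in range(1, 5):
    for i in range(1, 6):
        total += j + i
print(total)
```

j=1,i=1: total = 0+2 = 2
j=1,i=2: total = 2+3 = 5
j=1,i=3: total = 5+4 = 9
j=1,i=4: total = 9+5 = 14
j=1,i=5: total = 14+6 = 20
j=2,i=1: total = 20+3 = 23
j=2,i=2: total = 23+4 = 27
j=2,i=3: total = 27+5 = 32
j=2,i=4: total = 32+6 = 38
j=2,i=5: total = 38+7 = 45
j=3,i=1: total = 45+4 = 49
j=3,i=2: total = 49+5 = 54
j=3,i=3: total = 54+6 = 60
j=3,i=4: total = 60+7 = 67
j=3,i=5: total = 67+8 = 75
j=4,i=1: total = 75+5 = 80
j=4,i=2: total = 80+6 = 86
j=4,i=3: total = 86+7 = 93
j=4,i=4: total = 93+8 = 101
j=4,i=5: total = 101+9 = 110

110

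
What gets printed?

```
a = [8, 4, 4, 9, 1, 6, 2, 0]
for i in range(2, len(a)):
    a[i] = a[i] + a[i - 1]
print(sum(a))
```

131

i=2: a[2] = 4+4 = 8 → [8, 4, 8, 9, 1, 6, 2, 0]
i=3: a[3] = 9+8 = 17 → [8, 4, 8, 17, 1, 6, 2, 0]
i=4: a[4] = 1+17 = 18 → [8, 4, 8, 17, 18, 6, 2, 0]
i=5: a[5] = 6+18 = 24 → [8, 4, 8, 17, 18, 24, 2, 0]
i=6: a[6] = 2+24 = 26 → [8, 4, 8, 17, 18, 24, 26, 0]
i=7: a[7] = 0+26 = 26 → [8, 4, 8, 17, 18, 24, 26, 26]
sum = 131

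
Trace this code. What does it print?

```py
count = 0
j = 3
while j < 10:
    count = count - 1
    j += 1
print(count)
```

j=3: count = 0-1 = -1
j=4: count = (-1)-1 = -2
j=5: count = (-2)-1 = -3
j=6: count = (-3)-1 = -4
j=7: count = (-4)-1 = -5
j=8: count = (-5)-1 = -6
j=9: count = (-6)-1 = -7

-7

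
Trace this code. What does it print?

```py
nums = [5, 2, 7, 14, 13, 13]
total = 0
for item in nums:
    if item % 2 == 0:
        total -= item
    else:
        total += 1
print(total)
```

-12

item=5: not even, total = 0+1 = 1
item=2: even, total = 1-2 = -1
item=7: not even, total = (-1)+1 = 0
item=14: even, total = 0-14 = -14
item=13: not even, total = (-14)+1 = -13
item=13: not even, total = (-13)+1 = -12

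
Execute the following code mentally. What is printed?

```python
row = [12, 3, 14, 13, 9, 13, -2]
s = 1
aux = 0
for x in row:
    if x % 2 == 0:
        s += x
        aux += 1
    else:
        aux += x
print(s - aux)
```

-16

x=12: even, s = 1+12 = 13; aux=1
x=3: not even; aux=4
x=14: even, s = 13+14 = 27; aux=5
x=13: not even; aux=18
x=9: not even; aux=27
x=13: not even; aux=40
x=-2: even, s = 27+(-2) = 25; aux=41
s-aux = 25-41 = -16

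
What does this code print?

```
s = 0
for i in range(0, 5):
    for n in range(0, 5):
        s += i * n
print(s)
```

i=0,n=0: s = 0+0 = 0
i=0,n=1: s = 0+0 = 0
i=0,n=2: s = 0+0 = 0
i=0,n=3: s = 0+0 = 0
i=0,n=4: s = 0+0 = 0
i=1,n=0: s = 0+0 = 0
i=1,n=1: s = 0+1 = 1
i=1,n=2: s = 1+2 = 3
i=1,n=3: s = 3+3 = 6
i=1,n=4: s = 6+4 = 10
i=2,n=0: s = 10+0 = 10
i=2,n=1: s = 10+2 = 12
i=2,n=2: s = 12+4 = 16
i=2,n=3: s = 16+6 = 22
i=2,n=4: s = 22+8 = 30
i=3,n=0: s = 30+0 = 30
i=3,n=1: s = 30+3 = 33
i=3,n=2: s = 33+6 = 39
i=3,n=3: s = 39+9 = 48
i=3,n=4: s = 48+12 = 60
i=4,n=0: s = 60+0 = 60
i=4,n=1: s = 60+4 = 64
i=4,n=2: s = 64+8 = 72
i=4,n=3: s = 72+12 = 84
i=4,n=4: s = 84+16 = 100

100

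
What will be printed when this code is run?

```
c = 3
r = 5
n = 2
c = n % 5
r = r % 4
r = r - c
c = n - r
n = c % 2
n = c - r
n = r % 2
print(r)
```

-1

c = 2%5 = 2
r = 5%4 = 1
r = 1-2 = -1
c = 2-(-1) = 3
n = 3%2 = 1
n = 3-(-1) = 4
n = (-1)%2 = 1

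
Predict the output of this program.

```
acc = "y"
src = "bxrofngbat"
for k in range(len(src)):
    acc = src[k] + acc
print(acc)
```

tabgnforxby

k=0: prepend 'b' → 'by'
k=1: prepend 'x' → 'xby'
k=2: prepend 'r' → 'rxby'
k=3: prepend 'o' → 'orxby'
k=4: prepend 'f' → 'forxby'
k=5: prepend 'n' → 'nforxby'
k=6: prepend 'g' → 'gnforxby'
k=7: prepend 'b' → 'bgnforxby'
k=8: prepend 'a' → 'abgnforxby'
k=9: prepend 't' → 'tabgnforxby'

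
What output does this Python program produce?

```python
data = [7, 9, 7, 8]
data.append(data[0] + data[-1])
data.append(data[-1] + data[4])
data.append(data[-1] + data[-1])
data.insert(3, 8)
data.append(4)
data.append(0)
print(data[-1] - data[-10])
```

append data[0]+data[-1] = 7+8 = 15 → [7, 9, 7, 8, 15]
append data[-1]+data[4] = 15+15 = 30 → [7, 9, 7, 8, 15, 30]
append data[-1]+data[-1] = 30+30 = 60 → [7, 9, 7, 8, 15, 30, 60]
insert 8 at 3 → [7, 9, 7, 8, 8, 15, 30, 60]
append 4 → [7, 9, 7, 8, 8, 15, 30, 60, 4]
append 0 → [7, 9, 7, 8, 8, 15, 30, 60, 4, 0]
data[-1]-data[-10] = 0-7 = -7

-7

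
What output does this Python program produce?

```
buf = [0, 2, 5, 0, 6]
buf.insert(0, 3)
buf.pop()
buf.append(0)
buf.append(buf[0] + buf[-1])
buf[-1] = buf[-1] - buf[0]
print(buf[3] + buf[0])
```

8

insert 3 at 0 → [3, 0, 2, 5, 0, 6]
pop() removes 6 → [3, 0, 2, 5, 0]
append 0 → [3, 0, 2, 5, 0, 0]
append buf[0]+buf[-1] = 3+0 = 3 → [3, 0, 2, 5, 0, 0, 3]
buf[-1] = buf[-1]-buf[0] = 3-3 = 0 → [3, 0, 2, 5, 0, 0, 0]
buf[3]+buf[0] = 5+3 = 8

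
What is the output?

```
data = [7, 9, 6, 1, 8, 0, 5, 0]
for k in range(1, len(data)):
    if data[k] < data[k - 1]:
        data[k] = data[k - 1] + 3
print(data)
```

[7, 9, 12, 15, 18, 21, 24, 27]

k=1: 9>=7, unchanged → [7, 9, 6, 1, 8, 0, 5, 0]
k=2: 6<9, data[2] = 9+3 = 12 → [7, 9, 12, 1, 8, 0, 5, 0]
k=3: 1<12, data[3] = 12+3 = 15 → [7, 9, 12, 15, 8, 0, 5, 0]
k=4: 8<15, data[4] = 15+3 = 18 → [7, 9, 12, 15, 18, 0, 5, 0]
k=5: 0<18, data[5] = 18+3 = 21 → [7, 9, 12, 15, 18, 21, 5, 0]
k=6: 5<21, data[6] = 21+3 = 24 → [7, 9, 12, 15, 18, 21, 24, 0]
k=7: 0<24, data[7] = 24+3 = 27 → [7, 9, 12, 15, 18, 21, 24, 27]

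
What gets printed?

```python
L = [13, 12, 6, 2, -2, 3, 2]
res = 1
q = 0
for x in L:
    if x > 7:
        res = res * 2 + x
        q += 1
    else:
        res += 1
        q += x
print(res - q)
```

34

x=13: >7, res = 1*2+13 = 15; q=1
x=12: >7, res = 15*2+12 = 42; q=2
x=6: not >7, res = 42+1 = 43; q=8
x=2: not >7, res = 43+1 = 44; q=10
x=-2: not >7, res = 44+1 = 45; q=8
x=3: not >7, res = 45+1 = 46; q=11
x=2: not >7, res = 46+1 = 47; q=13
res-q = 47-13 = 34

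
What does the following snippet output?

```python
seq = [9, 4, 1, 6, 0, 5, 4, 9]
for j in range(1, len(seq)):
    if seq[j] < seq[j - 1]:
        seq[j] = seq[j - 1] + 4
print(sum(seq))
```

184

j=1: 4<9, seq[1] = 9+4 = 13 → [9, 13, 1, 6, 0, 5, 4, 9]
j=2: 1<13, seq[2] = 13+4 = 17 → [9, 13, 17, 6, 0, 5, 4, 9]
j=3: 6<17, seq[3] = 17+4 = 21 → [9, 13, 17, 21, 0, 5, 4, 9]
j=4: 0<21, seq[4] = 21+4 = 25 → [9, 13, 17, 21, 25, 5, 4, 9]
j=5: 5<25, seq[5] = 25+4 = 29 → [9, 13, 17, 21, 25, 29, 4, 9]
j=6: 4<29, seq[6] = 29+4 = 33 → [9, 13, 17, 21, 25, 29, 33, 9]
j=7: 9<33, seq[7] = 33+4 = 37 → [9, 13, 17, 21, 25, 29, 33, 37]
sum = 184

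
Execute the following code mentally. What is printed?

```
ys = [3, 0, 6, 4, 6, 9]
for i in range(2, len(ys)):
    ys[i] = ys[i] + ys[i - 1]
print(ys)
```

[3, 0, 6, 10, 16, 25]

i=2: ys[2] = 6+0 = 6 → [3, 0, 6, 4, 6, 9]
i=3: ys[3] = 4+6 = 10 → [3, 0, 6, 10, 6, 9]
i=4: ys[4] = 6+10 = 16 → [3, 0, 6, 10, 16, 9]
i=5: ys[5] = 9+16 = 25 → [3, 0, 6, 10, 16, 25]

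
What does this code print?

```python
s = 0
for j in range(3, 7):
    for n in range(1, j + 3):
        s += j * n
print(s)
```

485

j=3,n=1: s = 0+3 = 3
j=3,n=2: s = 3+6 = 9
j=3,n=3: s = 9+9 = 18
j=3,n=4: s = 18+12 = 30
j=3,n=5: s = 30+15 = 45
j=4,n=1: s = 45+4 = 49
j=4,n=2: s = 49+8 = 57
j=4,n=3: s = 57+12 = 69
j=4,n=4: s = 69+16 = 85
j=4,n=5: s = 85+20 = 105
j=4,n=6: s = 105+24 = 129
j=5,n=1: s = 129+5 = 134
j=5,n=2: s = 134+10 = 144
j=5,n=3: s = 144+15 = 159
j=5,n=4: s = 159+20 = 179
j=5,n=5: s = 179+25 = 204
j=5,n=6: s = 204+30 = 234
j=5,n=7: s = 234+35 = 269
j=6,n=1: s = 269+6 = 275
j=6,n=2: s = 275+12 = 287
j=6,n=3: s = 287+18 = 305
j=6,n=4: s = 305+24 = 329
j=6,n=5: s = 329+30 = 359
j=6,n=6: s = 359+36 = 395
j=6,n=7: s = 395+42 = 437
j=6,n=8: s = 437+48 = 485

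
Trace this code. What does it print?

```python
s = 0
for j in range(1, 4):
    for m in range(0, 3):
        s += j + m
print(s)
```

j=1,m=0: s = 0+1 = 1
j=1,m=1: s = 1+2 = 3
j=1,m=2: s = 3+3 = 6
j=2,m=0: s = 6+2 = 8
j=2,m=1: s = 8+3 = 11
j=2,m=2: s = 11+4 = 15
j=3,m=0: s = 15+3 = 18
j=3,m=1: s = 18+4 = 22
j=3,m=2: s = 22+5 = 27

27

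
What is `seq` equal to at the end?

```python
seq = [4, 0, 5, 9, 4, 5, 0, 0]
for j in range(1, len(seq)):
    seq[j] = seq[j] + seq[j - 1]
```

j=1: seq[1] = 0+4 = 4 → [4, 4, 5, 9, 4, 5, 0, 0]
j=2: seq[2] = 5+4 = 9 → [4, 4, 9, 9, 4, 5, 0, 0]
j=3: seq[3] = 9+9 = 18 → [4, 4, 9, 18, 4, 5, 0, 0]
j=4: seq[4] = 4+18 = 22 → [4, 4, 9, 18, 22, 5, 0, 0]
j=5: seq[5] = 5+22 = 27 → [4, 4, 9, 18, 22, 27, 0, 0]
j=6: seq[6] = 0+27 = 27 → [4, 4, 9, 18, 22, 27, 27, 0]
j=7: seq[7] = 0+27 = 27 → [4, 4, 9, 18, 22, 27, 27, 27]

[4, 4, 9, 18, 22, 27, 27, 27]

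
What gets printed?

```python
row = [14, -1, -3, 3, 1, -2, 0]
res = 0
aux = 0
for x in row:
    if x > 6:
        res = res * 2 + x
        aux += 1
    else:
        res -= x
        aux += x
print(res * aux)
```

-16

x=14: >6, res = 0*2+14 = 14; aux=1
x=-1: not >6, res = 14-(-1) = 15; aux=0
x=-3: not >6, res = 15-(-3) = 18; aux=-3
x=3: not >6, res = 18-3 = 15; aux=0
x=1: not >6, res = 15-1 = 14; aux=1
x=-2: not >6, res = 14-(-2) = 16; aux=-1
x=0: not >6, res = 16-0 = 16; aux=-1
res*aux = 16*(-1) = -16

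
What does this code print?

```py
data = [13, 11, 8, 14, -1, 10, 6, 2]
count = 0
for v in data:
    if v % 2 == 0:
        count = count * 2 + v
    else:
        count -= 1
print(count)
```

v=13: not even, count = 0-1 = -1
v=11: not even, count = (-1)-1 = -2
v=8: even, count = (-2)*2+8 = 4
v=14: even, count = 4*2+14 = 22
v=-1: not even, count = 22-1 = 21
v=10: even, count = 21*2+10 = 52
v=6: even, count = 52*2+6 = 110
v=2: even, count = 110*2+2 = 222

222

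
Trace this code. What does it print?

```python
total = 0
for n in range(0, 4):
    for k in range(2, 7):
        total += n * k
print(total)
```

n=0,k=2: total = 0+0 = 0
n=0,k=3: total = 0+0 = 0
n=0,k=4: total = 0+0 = 0
n=0,k=5: total = 0+0 = 0
n=0,k=6: total = 0+0 = 0
n=1,k=2: total = 0+2 = 2
n=1,k=3: total = 2+3 = 5
n=1,k=4: total = 5+4 = 9
n=1,k=5: total = 9+5 = 14
n=1,k=6: total = 14+6 = 20
n=2,k=2: total = 20+4 = 24
n=2,k=3: total = 24+6 = 30
n=2,k=4: total = 30+8 = 38
n=2,k=5: total = 38+10 = 48
n=2,k=6: total = 48+12 = 60
n=3,k=2: total = 60+6 = 66
n=3,k=3: total = 66+9 = 75
n=3,k=4: total = 75+12 = 87
n=3,k=5: total = 87+15 = 102
n=3,k=6: total = 102+18 = 120

120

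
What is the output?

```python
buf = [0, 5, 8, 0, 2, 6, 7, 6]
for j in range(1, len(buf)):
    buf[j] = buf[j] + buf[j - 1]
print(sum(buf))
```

129

j=1: buf[1] = 5+0 = 5 → [0, 5, 8, 0, 2, 6, 7, 6]
j=2: buf[2] = 8+5 = 13 → [0, 5, 13, 0, 2, 6, 7, 6]
j=3: buf[3] = 0+13 = 13 → [0, 5, 13, 13, 2, 6, 7, 6]
j=4: buf[4] = 2+13 = 15 → [0, 5, 13, 13, 15, 6, 7, 6]
j=5: buf[5] = 6+15 = 21 → [0, 5, 13, 13, 15, 21, 7, 6]
j=6: buf[6] = 7+21 = 28 → [0, 5, 13, 13, 15, 21, 28, 6]
j=7: buf[7] = 6+28 = 34 → [0, 5, 13, 13, 15, 21, 28, 34]
sum = 129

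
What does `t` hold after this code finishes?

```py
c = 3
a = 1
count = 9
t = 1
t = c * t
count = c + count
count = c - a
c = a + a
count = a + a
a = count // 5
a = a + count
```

3

t = 3*1 = 3
count = 3+9 = 12
count = 3-1 = 2
c = 1+1 = 2
count = 1+1 = 2
a = 2//5 = 0
a = 0+2 = 2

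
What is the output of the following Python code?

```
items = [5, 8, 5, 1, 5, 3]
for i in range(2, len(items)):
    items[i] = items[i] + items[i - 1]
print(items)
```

i=2: items[2] = 5+8 = 13 → [5, 8, 13, 1, 5, 3]
i=3: items[3] = 1+13 = 14 → [5, 8, 13, 14, 5, 3]
i=4: items[4] = 5+14 = 19 → [5, 8, 13, 14, 19, 3]
i=5: items[5] = 3+19 = 22 → [5, 8, 13, 14, 19, 22]

[5, 8, 13, 14, 19, 22]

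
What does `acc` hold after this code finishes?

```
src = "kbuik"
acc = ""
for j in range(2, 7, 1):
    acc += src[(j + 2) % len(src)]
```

j=2: add src[4]='k' → 'k'
j=3: add src[0]='k' → 'kk'
j=4: add src[1]='b' → 'kkb'
j=5: add src[2]='u' → 'kkbu'
j=6: add src[3]='i' → 'kkbui'

'kkbui'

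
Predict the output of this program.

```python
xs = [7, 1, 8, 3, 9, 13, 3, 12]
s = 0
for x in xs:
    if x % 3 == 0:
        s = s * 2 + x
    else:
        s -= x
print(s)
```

x=7: not %3==0, s = 0-7 = -7
x=1: not %3==0, s = (-7)-1 = -8
x=8: not %3==0, s = (-8)-8 = -16
x=3: %3==0, s = (-16)*2+3 = -29
x=9: %3==0, s = (-29)*2+9 = -49
x=13: not %3==0, s = (-49)-13 = -62
x=3: %3==0, s = (-62)*2+3 = -121
x=12: %3==0, s = (-121)*2+12 = -230

-230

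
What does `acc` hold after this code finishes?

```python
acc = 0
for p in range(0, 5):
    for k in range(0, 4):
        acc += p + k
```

70

p=0,k=0: acc = 0+0 = 0
p=0,k=1: acc = 0+1 = 1
p=0,k=2: acc = 1+2 = 3
p=0,k=3: acc = 3+3 = 6
p=1,k=0: acc = 6+1 = 7
p=1,k=1: acc = 7+2 = 9
p=1,k=2: acc = 9+3 = 12
p=1,k=3: acc = 12+4 = 16
p=2,k=0: acc = 16+2 = 18
p=2,k=1: acc = 18+3 = 21
p=2,k=2: acc = 21+4 = 25
p=2,k=3: acc = 25+5 = 30
p=3,k=0: acc = 30+3 = 33
p=3,k=1: acc = 33+4 = 37
p=3,k=2: acc = 37+5 = 42
p=3,k=3: acc = 42+6 = 48
p=4,k=0: acc = 48+4 = 52
p=4,k=1: acc = 52+5 = 57
p=4,k=2: acc = 57+6 = 63
p=4,k=3: acc = 63+7 = 70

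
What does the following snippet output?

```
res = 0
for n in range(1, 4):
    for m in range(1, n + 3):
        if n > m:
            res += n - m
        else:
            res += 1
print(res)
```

13

n=1,m=1: not 1>1, res = 0+1 = 1
n=1,m=2: not 1>2, res = 1+1 = 2
n=1,m=3: not 1>3, res = 2+1 = 3
n=2,m=1: 2>1, res = 3+1 = 4
n=2,m=2: not 2>2, res = 4+1 = 5
n=2,m=3: not 2>3, res = 5+1 = 6
n=2,m=4: not 2>4, res = 6+1 = 7
n=3,m=1: 3>1, res = 7+2 = 9
n=3,m=2: 3>2, res = 9+1 = 10
n=3,m=3: not 3>3, res = 10+1 = 11
n=3,m=4: not 3>4, res = 11+1 = 12
n=3,m=5: not 3>5, res = 12+1 = 13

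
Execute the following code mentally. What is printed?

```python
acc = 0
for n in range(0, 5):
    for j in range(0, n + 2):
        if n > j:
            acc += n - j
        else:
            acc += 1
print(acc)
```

30

n=0,j=0: not 0>0, acc = 0+1 = 1
n=0,j=1: not 0>1, acc = 1+1 = 2
n=1,j=0: 1>0, acc = 2+1 = 3
n=1,j=1: not 1>1, acc = 3+1 = 4
n=1,j=2: not 1>2, acc = 4+1 = 5
n=2,j=0: 2>0, acc = 5+2 = 7
n=2,j=1: 2>1, acc = 7+1 = 8
n=2,j=2: not 2>2, acc = 8+1 = 9
n=2,j=3: not 2>3, acc = 9+1 = 10
n=3,j=0: 3>0, acc = 10+3 = 13
n=3,j=1: 3>1, acc = 13+2 = 15
n=3,j=2: 3>2, acc = 15+1 = 16
n=3,j=3: not 3>3, acc = 16+1 = 17
n=3,j=4: not 3>4, acc = 17+1 = 18
n=4,j=0: 4>0, acc = 18+4 = 22
n=4,j=1: 4>1, acc = 22+3 = 25
n=4,j=2: 4>2, acc = 25+2 = 27
n=4,j=3: 4>3, acc = 27+1 = 28
n=4,j=4: not 4>4, acc = 28+1 = 29
n=4,j=5: not 4>5, acc = 29+1 = 30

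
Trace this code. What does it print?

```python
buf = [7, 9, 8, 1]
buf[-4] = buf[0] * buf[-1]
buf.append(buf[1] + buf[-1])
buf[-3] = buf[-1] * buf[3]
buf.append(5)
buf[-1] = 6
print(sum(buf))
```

buf[-4] = buf[0]*buf[-1] = 7*1 = 7 → [7, 9, 8, 1]
append buf[1]+buf[-1] = 9+1 = 10 → [7, 9, 8, 1, 10]
buf[-3] = buf[-1]*buf[3] = 10*1 = 10 → [7, 9, 10, 1, 10]
append 5 → [7, 9, 10, 1, 10, 5]
buf[-1] = 6 → [7, 9, 10, 1, 10, 6]
sum = 43

43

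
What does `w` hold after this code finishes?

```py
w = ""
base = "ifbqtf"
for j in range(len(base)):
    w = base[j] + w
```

'ftqbfi'

j=0: prepend 'i' → 'i'
j=1: prepend 'f' → 'fi'
j=2: prepend 'b' → 'bfi'
j=3: prepend 'q' → 'qbfi'
j=4: prepend 't' → 'tqbfi'
j=5: prepend 'f' → 'ftqbfi'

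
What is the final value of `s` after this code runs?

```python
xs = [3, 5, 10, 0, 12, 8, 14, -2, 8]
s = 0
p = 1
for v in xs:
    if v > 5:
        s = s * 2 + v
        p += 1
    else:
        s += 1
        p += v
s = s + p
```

v=3: not >5, s = 0+1 = 1; p=4
v=5: not >5, s = 1+1 = 2; p=9
v=10: >5, s = 2*2+10 = 14; p=10
v=0: not >5, s = 14+1 = 15; p=10
v=12: >5, s = 15*2+12 = 42; p=11
v=8: >5, s = 42*2+8 = 92; p=12
v=14: >5, s = 92*2+14 = 198; p=13
v=-2: not >5, s = 198+1 = 199; p=11
v=8: >5, s = 199*2+8 = 406; p=12
s+p = 406+12 = 418

418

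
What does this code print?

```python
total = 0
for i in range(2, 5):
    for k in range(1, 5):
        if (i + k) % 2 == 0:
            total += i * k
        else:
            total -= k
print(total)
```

34

i=2,k=1: odd sum, total = 0-1 = -1
i=2,k=2: even sum, total = (-1)+4 = 3
i=2,k=3: odd sum, total = 3-3 = 0
i=2,k=4: even sum, total = 0+8 = 8
i=3,k=1: even sum, total = 8+3 = 11
i=3,k=2: odd sum, total = 11-2 = 9
i=3,k=3: even sum, total = 9+9 = 18
i=3,k=4: odd sum, total = 18-4 = 14
i=4,k=1: odd sum, total = 14-1 = 13
i=4,k=2: even sum, total = 13+8 = 21
i=4,k=3: odd sum, total = 21-3 = 18
i=4,k=4: even sum, total = 18+16 = 34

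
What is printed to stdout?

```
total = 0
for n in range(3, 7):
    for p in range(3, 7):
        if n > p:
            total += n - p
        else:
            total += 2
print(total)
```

n=3,p=3: not 3>3, total = 0+2 = 2
n=3,p=4: not 3>4, total = 2+2 = 4
n=3,p=5: not 3>5, total = 4+2 = 6
n=3,p=6: not 3>6, total = 6+2 = 8
n=4,p=3: 4>3, total = 8+1 = 9
n=4,p=4: not 4>4, total = 9+2 = 11
n=4,p=5: not 4>5, total = 11+2 = 13
n=4,p=6: not 4>6, total = 13+2 = 15
n=5,p=3: 5>3, total = 15+2 = 17
n=5,p=4: 5>4, total = 17+1 = 18
n=5,p=5: not 5>5, total = 18+2 = 20
n=5,p=6: not 5>6, total = 20+2 = 22
n=6,p=3: 6>3, total = 22+3 = 25
n=6,p=4: 6>4, total = 25+2 = 27
n=6,p=5: 6>5, total = 27+1 = 28
n=6,p=6: not 6>6, total = 28+2 = 30

30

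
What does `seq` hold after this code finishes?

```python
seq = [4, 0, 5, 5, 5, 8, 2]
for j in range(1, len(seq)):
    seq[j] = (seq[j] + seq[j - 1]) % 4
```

[4, 0, 1, 2, 3, 3, 1]

j=1: seq[1] = (0+4)%4 = 0 → [4, 0, 5, 5, 5, 8, 2]
j=2: seq[2] = (5+0)%4 = 1 → [4, 0, 1, 5, 5, 8, 2]
j=3: seq[3] = (5+1)%4 = 2 → [4, 0, 1, 2, 5, 8, 2]
j=4: seq[4] = (5+2)%4 = 3 → [4, 0, 1, 2, 3, 8, 2]
j=5: seq[5] = (8+3)%4 = 3 → [4, 0, 1, 2, 3, 3, 2]
j=6: seq[6] = (2+3)%4 = 1 → [4, 0, 1, 2, 3, 3, 1]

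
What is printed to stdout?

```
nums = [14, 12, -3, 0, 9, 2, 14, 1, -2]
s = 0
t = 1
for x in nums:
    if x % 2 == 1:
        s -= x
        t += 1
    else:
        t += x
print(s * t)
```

x=14: not odd; t=15
x=12: not odd; t=27
x=-3: odd, s = 0-(-3) = 3; t=28
x=0: not odd; t=28
x=9: odd, s = 3-9 = -6; t=29
x=2: not odd; t=31
x=14: not odd; t=45
x=1: odd, s = (-6)-1 = -7; t=46
x=-2: not odd; t=44
s*t = (-7)*44 = -308

-308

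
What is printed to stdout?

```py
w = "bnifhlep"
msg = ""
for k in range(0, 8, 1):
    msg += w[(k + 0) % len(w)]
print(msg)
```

bnifhlep

k=0: add w[0]='b' → 'b'
k=1: add w[1]='n' → 'bn'
k=2: add w[2]='i' → 'bni'
k=3: add w[3]='f' → 'bnif'
k=4: add w[4]='h' → 'bnifh'
k=5: add w[5]='l' → 'bnifhl'
k=6: add w[6]='e' → 'bnifhle'
k=7: add w[7]='p' → 'bnifhlep'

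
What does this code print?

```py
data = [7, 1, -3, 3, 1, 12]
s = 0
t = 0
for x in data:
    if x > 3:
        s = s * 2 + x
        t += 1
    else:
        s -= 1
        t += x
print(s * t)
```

x=7: >3, s = 0*2+7 = 7; t=1
x=1: not >3, s = 7-1 = 6; t=2
x=-3: not >3, s = 6-1 = 5; t=-1
x=3: not >3, s = 5-1 = 4; t=2
x=1: not >3, s = 4-1 = 3; t=3
x=12: >3, s = 3*2+12 = 18; t=4
s*t = 18*4 = 72

72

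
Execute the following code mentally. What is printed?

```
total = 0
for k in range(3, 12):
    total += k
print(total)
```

63

k=3: total = 0+3 = 3
k=4: total = 3+4 = 7
k=5: total = 7+5 = 12
k=6: total = 12+6 = 18
k=7: total = 18+7 = 25
k=8: total = 25+8 = 33
k=9: total = 33+9 = 42
k=10: total = 42+10 = 52
k=11: total = 52+11 = 63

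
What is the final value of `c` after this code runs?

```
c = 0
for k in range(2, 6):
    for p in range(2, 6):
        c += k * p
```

k=2,p=2: c = 0+4 = 4
k=2,p=3: c = 4+6 = 10
k=2,p=4: c = 10+8 = 18
k=2,p=5: c = 18+10 = 28
k=3,p=2: c = 28+6 = 34
k=3,p=3: c = 34+9 = 43
k=3,p=4: c = 43+12 = 55
k=3,p=5: c = 55+15 = 70
k=4,p=2: c = 70+8 = 78
k=4,p=3: c = 78+12 = 90
k=4,p=4: c = 90+16 = 106
k=4,p=5: c = 106+20 = 126
k=5,p=2: c = 126+10 = 136
k=5,p=3: c = 136+15 = 151
k=5,p=4: c = 151+20 = 171
k=5,p=5: c = 171+25 = 196

196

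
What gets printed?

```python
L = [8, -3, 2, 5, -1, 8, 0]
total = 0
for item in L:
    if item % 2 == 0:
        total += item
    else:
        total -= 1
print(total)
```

item=8: even, total = 0+8 = 8
item=-3: not even, total = 8-1 = 7
item=2: even, total = 7+2 = 9
item=5: not even, total = 9-1 = 8
item=-1: not even, total = 8-1 = 7
item=8: even, total = 7+8 = 15
item=0: even, total = 15+0 = 15

15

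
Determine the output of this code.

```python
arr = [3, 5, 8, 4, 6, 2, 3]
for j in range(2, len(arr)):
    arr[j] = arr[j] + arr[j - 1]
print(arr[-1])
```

28

j=2: arr[2] = 8+5 = 13 → [3, 5, 13, 4, 6, 2, 3]
j=3: arr[3] = 4+13 = 17 → [3, 5, 13, 17, 6, 2, 3]
j=4: arr[4] = 6+17 = 23 → [3, 5, 13, 17, 23, 2, 3]
j=5: arr[5] = 2+23 = 25 → [3, 5, 13, 17, 23, 25, 3]
j=6: arr[6] = 3+25 = 28 → [3, 5, 13, 17, 23, 25, 28]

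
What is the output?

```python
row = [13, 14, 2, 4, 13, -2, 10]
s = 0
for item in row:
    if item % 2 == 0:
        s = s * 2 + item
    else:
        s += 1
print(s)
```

item=13: not even, s = 0+1 = 1
item=14: even, s = 1*2+14 = 16
item=2: even, s = 16*2+2 = 34
item=4: even, s = 34*2+4 = 72
item=13: not even, s = 72+1 = 73
item=-2: even, s = 73*2+(-2) = 144
item=10: even, s = 144*2+10 = 298

298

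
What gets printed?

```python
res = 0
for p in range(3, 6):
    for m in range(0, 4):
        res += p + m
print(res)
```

66

p=3,m=0: res = 0+3 = 3
p=3,m=1: res = 3+4 = 7
p=3,m=2: res = 7+5 = 12
p=3,m=3: res = 12+6 = 18
p=4,m=0: res = 18+4 = 22
p=4,m=1: res = 22+5 = 27
p=4,m=2: res = 27+6 = 33
p=4,m=3: res = 33+7 = 40
p=5,m=0: res = 40+5 = 45
p=5,m=1: res = 45+6 = 51
p=5,m=2: res = 51+7 = 58
p=5,m=3: res = 58+8 = 66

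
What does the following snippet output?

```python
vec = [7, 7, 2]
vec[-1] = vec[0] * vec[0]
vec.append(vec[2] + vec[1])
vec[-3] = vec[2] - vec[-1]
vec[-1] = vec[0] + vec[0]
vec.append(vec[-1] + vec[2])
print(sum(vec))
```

126

vec[-1] = vec[0]*vec[0] = 7*7 = 49 → [7, 7, 49]
append vec[2]+vec[1] = 49+7 = 56 → [7, 7, 49, 56]
vec[-3] = vec[2]-vec[-1] = 49-56 = -7 → [7, -7, 49, 56]
vec[-1] = vec[0]+vec[0] = 7+7 = 14 → [7, -7, 49, 14]
append vec[-1]+vec[2] = 14+49 = 63 → [7, -7, 49, 14, 63]
sum = 126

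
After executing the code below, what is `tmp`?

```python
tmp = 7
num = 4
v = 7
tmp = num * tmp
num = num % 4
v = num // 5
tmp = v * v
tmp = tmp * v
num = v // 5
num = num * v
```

tmp = 4*7 = 28
num = 4%4 = 0
v = 0//5 = 0
tmp = 0*0 = 0
tmp = 0*0 = 0
num = 0//5 = 0
num = 0*0 = 0

0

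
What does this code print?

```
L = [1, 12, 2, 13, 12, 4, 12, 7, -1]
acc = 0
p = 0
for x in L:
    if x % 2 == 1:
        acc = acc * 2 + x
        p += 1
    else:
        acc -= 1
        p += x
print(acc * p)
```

x=1: odd, acc = 0*2+1 = 1; p=1
x=12: not odd, acc = 1-1 = 0; p=13
x=2: not odd, acc = 0-1 = -1; p=15
x=13: odd, acc = (-1)*2+13 = 11; p=16
x=12: not odd, acc = 11-1 = 10; p=28
x=4: not odd, acc = 10-1 = 9; p=32
x=12: not odd, acc = 9-1 = 8; p=44
x=7: odd, acc = 8*2+7 = 23; p=45
x=-1: odd, acc = 23*2+(-1) = 45; p=46
acc*p = 45*46 = 2070

2070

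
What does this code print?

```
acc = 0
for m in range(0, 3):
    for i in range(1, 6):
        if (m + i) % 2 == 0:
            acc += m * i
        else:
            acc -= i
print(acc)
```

m=0,i=1: odd sum, acc = 0-1 = -1
m=0,i=2: even sum, acc = (-1)+0 = -1
m=0,i=3: odd sum, acc = (-1)-3 = -4
m=0,i=4: even sum, acc = (-4)+0 = -4
m=0,i=5: odd sum, acc = (-4)-5 = -9
m=1,i=1: even sum, acc = (-9)+1 = -8
m=1,i=2: odd sum, acc = (-8)-2 = -10
m=1,i=3: even sum, acc = (-10)+3 = -7
m=1,i=4: odd sum, acc = (-7)-4 = -11
m=1,i=5: even sum, acc = (-11)+5 = -6
m=2,i=1: odd sum, acc = (-6)-1 = -7
m=2,i=2: even sum, acc = (-7)+4 = -3
m=2,i=3: odd sum, acc = (-3)-3 = -6
m=2,i=4: even sum, acc = (-6)+8 = 2
m=2,i=5: odd sum, acc = 2-5 = -3

-3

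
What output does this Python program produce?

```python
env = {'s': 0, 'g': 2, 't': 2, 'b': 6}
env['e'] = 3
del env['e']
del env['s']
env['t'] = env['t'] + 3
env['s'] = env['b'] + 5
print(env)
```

{'g': 2, 't': 5, 'b': 6, 's': 11}

env['e'] = 3 → {'s': 0, 'g': 2, 't': 2, 'b': 6, 'e': 3}
del 'e' → {'s': 0, 'g': 2, 't': 2, 'b': 6}
del 's' → {'g': 2, 't': 2, 'b': 6}
env['t'] = env['t']+3 = 5 → {'g': 2, 't': 5, 'b': 6}
env['s'] = env['b']+5 = 11 → {'g': 2, 't': 5, 'b': 6, 's': 11}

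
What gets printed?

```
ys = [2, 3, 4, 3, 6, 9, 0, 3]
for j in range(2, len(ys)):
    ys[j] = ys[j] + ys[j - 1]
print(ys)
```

[2, 3, 7, 10, 16, 25, 25, 28]

j=2: ys[2] = 4+3 = 7 → [2, 3, 7, 3, 6, 9, 0, 3]
j=3: ys[3] = 3+7 = 10 → [2, 3, 7, 10, 6, 9, 0, 3]
j=4: ys[4] = 6+10 = 16 → [2, 3, 7, 10, 16, 9, 0, 3]
j=5: ys[5] = 9+16 = 25 → [2, 3, 7, 10, 16, 25, 0, 3]
j=6: ys[6] = 0+25 = 25 → [2, 3, 7, 10, 16, 25, 25, 3]
j=7: ys[7] = 3+25 = 28 → [2, 3, 7, 10, 16, 25, 25, 28]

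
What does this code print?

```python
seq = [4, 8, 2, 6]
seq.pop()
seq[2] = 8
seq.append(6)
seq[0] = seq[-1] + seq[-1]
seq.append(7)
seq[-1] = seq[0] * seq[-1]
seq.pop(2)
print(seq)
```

[12, 8, 6, 84]

pop() removes 6 → [4, 8, 2]
seq[2] = 8 → [4, 8, 8]
append 6 → [4, 8, 8, 6]
seq[0] = seq[-1]+seq[-1] = 6+6 = 12 → [12, 8, 8, 6]
append 7 → [12, 8, 8, 6, 7]
seq[-1] = seq[0]*seq[-1] = 12*7 = 84 → [12, 8, 8, 6, 84]
pop(2) removes 8 → [12, 8, 6, 84]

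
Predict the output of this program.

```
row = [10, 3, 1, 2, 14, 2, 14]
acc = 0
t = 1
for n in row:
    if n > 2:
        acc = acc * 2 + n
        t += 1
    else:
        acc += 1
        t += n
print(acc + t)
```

n=10: >2, acc = 0*2+10 = 10; t=2
n=3: >2, acc = 10*2+3 = 23; t=3
n=1: not >2, acc = 23+1 = 24; t=4
n=2: not >2, acc = 24+1 = 25; t=6
n=14: >2, acc = 25*2+14 = 64; t=7
n=2: not >2, acc = 64+1 = 65; t=9
n=14: >2, acc = 65*2+14 = 144; t=10
acc+t = 144+10 = 154

154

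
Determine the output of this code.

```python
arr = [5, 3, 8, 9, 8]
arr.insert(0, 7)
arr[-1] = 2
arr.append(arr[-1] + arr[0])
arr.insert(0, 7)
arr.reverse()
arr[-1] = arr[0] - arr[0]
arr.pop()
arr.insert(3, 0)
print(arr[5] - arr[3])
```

3

insert 7 at 0 → [7, 5, 3, 8, 9, 8]
arr[-1] = 2 → [7, 5, 3, 8, 9, 2]
append arr[-1]+arr[0] = 2+7 = 9 → [7, 5, 3, 8, 9, 2, 9]
insert 7 at 0 → [7, 7, 5, 3, 8, 9, 2, 9]
reverse → [9, 2, 9, 8, 3, 5, 7, 7]
arr[-1] = arr[0]-arr[0] = 9-9 = 0 → [9, 2, 9, 8, 3, 5, 7, 0]
pop() removes 0 → [9, 2, 9, 8, 3, 5, 7]
insert 0 at 3 → [9, 2, 9, 0, 8, 3, 5, 7]
arr[5]-arr[3] = 3-0 = 3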